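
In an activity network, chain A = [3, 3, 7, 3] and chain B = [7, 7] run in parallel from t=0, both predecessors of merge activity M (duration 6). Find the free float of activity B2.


ES(B2) = sum of predecessors on chain B = 7
EF(B2) = ES + duration = 7 + 7 = 14
Successor of B2 is M. ES(M) = max(sum(A), sum(B)) = max(16, 14) = 16
Free float = ES(successor) - EF(current) = 16 - 14 = 2

2


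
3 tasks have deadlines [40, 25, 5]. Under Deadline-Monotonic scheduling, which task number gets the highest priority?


Sort tasks by relative deadline (ascending):
  Task 3: deadline = 5
  Task 2: deadline = 25
  Task 1: deadline = 40
Priority order (highest first): [3, 2, 1]
Highest priority task = 3

3


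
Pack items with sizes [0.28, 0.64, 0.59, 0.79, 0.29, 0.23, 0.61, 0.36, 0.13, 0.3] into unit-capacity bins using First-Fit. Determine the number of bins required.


Place items sequentially using First-Fit:
  Item 0.28 -> new Bin 1
  Item 0.64 -> Bin 1 (now 0.92)
  Item 0.59 -> new Bin 2
  Item 0.79 -> new Bin 3
  Item 0.29 -> Bin 2 (now 0.88)
  Item 0.23 -> new Bin 4
  Item 0.61 -> Bin 4 (now 0.84)
  Item 0.36 -> new Bin 5
  Item 0.13 -> Bin 3 (now 0.92)
  Item 0.3 -> Bin 5 (now 0.66)
Total bins used = 5

5


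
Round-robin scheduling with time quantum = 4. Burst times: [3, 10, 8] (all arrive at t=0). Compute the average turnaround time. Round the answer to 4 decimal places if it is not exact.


Time quantum = 4
Execution trace:
  J1 runs 3 units, time = 3
  J2 runs 4 units, time = 7
  J3 runs 4 units, time = 11
  J2 runs 4 units, time = 15
  J3 runs 4 units, time = 19
  J2 runs 2 units, time = 21
Finish times: [3, 21, 19]
Average turnaround = 43/3 = 14.3333

14.3333


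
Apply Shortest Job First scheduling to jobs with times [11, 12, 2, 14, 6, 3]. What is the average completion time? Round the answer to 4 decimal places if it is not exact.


SJF order (ascending): [2, 3, 6, 11, 12, 14]
Completion times:
  Job 1: burst=2, C=2
  Job 2: burst=3, C=5
  Job 3: burst=6, C=11
  Job 4: burst=11, C=22
  Job 5: burst=12, C=34
  Job 6: burst=14, C=48
Average completion = 122/6 = 20.3333

20.3333


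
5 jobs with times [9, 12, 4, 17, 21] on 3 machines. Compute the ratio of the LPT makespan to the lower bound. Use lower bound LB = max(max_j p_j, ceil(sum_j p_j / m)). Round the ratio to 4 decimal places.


LPT order: [21, 17, 12, 9, 4]
Machine loads after assignment: [21, 21, 21]
LPT makespan = 21
Lower bound = max(max_job, ceil(total/3)) = max(21, 21) = 21
Ratio = 21 / 21 = 1.0

1.0


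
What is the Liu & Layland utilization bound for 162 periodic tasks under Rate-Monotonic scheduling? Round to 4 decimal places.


Compute 2^(1/162) = 1.0042878529
Subtract 1: 1.0042878529 - 1 = 0.0042878529
Multiply by n: 162 * 0.0042878529 = 0.6946321698
Round to 4 dp: 0.6946

0.6946


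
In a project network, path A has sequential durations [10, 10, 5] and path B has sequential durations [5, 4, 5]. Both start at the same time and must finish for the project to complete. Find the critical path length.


Path A total = 10 + 10 + 5 = 25
Path B total = 5 + 4 + 5 = 14
Critical path = longest path = max(25, 14) = 25

25


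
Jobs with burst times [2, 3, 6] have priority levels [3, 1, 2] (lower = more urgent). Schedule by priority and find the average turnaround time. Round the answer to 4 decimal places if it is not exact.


Sort by priority (ascending = highest first):
Order: [(1, 3), (2, 6), (3, 2)]
Completion times:
  Priority 1, burst=3, C=3
  Priority 2, burst=6, C=9
  Priority 3, burst=2, C=11
Average turnaround = 23/3 = 7.6667

7.6667


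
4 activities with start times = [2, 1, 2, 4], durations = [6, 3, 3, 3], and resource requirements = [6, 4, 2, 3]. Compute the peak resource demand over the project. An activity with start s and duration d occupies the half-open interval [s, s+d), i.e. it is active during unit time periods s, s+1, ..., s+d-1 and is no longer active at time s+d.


Each activity i is active on [start_i, start_i + duration_i).
Compute total resource usage per time slot:
  t=0: active resources = [], total = 0
  t=1: active resources = [4], total = 4
  t=2: active resources = [6, 4, 2], total = 12
  t=3: active resources = [6, 4, 2], total = 12
  t=4: active resources = [6, 2, 3], total = 11
  t=5: active resources = [6, 3], total = 9
  t=6: active resources = [6, 3], total = 9
  t=7: active resources = [6], total = 6
Peak resource demand = 12

12


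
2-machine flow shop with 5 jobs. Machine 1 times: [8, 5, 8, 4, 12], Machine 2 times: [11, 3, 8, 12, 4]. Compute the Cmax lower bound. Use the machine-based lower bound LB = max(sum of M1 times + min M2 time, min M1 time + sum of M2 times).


LB1 = sum(M1 times) + min(M2 times) = 37 + 3 = 40
LB2 = min(M1 times) + sum(M2 times) = 4 + 38 = 42
Lower bound = max(LB1, LB2) = max(40, 42) = 42

42


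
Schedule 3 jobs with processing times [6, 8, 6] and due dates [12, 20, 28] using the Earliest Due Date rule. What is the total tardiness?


Sort by due date (EDD order): [(6, 12), (8, 20), (6, 28)]
Compute completion times and tardiness:
  Job 1: p=6, d=12, C=6, tardiness=max(0,6-12)=0
  Job 2: p=8, d=20, C=14, tardiness=max(0,14-20)=0
  Job 3: p=6, d=28, C=20, tardiness=max(0,20-28)=0
Total tardiness = 0

0


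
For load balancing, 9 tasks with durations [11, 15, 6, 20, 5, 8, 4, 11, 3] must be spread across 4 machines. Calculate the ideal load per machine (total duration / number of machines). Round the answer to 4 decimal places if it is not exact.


Total processing time = 11 + 15 + 6 + 20 + 5 + 8 + 4 + 11 + 3 = 83
Number of machines = 4
Ideal balanced load = 83 / 4 = 20.75

20.75


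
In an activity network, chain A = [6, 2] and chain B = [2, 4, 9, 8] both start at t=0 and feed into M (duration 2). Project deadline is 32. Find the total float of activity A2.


Forward pass: ES(A2) = sum of predecessors on chain A = 6
EF = ES + duration = 6 + 2 = 8
Backward pass: LF(M) = deadline = 32; LS(M) = 32 - 2 = 30
LF(A2) = LS(M) - sum(successors on chain A) = 30 - 0 = 30
LS = LF - duration = 30 - 2 = 28
Total float = LS - ES = 28 - 6 = 22

22


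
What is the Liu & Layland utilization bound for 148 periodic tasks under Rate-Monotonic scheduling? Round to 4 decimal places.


Compute 2^(1/148) = 1.0046944113
Subtract 1: 1.0046944113 - 1 = 0.0046944113
Multiply by n: 148 * 0.0046944113 = 0.6947728724
Round to 4 dp: 0.6948

0.6948


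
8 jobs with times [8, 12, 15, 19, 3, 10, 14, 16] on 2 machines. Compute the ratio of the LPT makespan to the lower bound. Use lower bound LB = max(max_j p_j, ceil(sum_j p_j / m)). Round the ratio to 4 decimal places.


LPT order: [19, 16, 15, 14, 12, 10, 8, 3]
Machine loads after assignment: [51, 46]
LPT makespan = 51
Lower bound = max(max_job, ceil(total/2)) = max(19, 49) = 49
Ratio = 51 / 49 = 1.0408

1.0408


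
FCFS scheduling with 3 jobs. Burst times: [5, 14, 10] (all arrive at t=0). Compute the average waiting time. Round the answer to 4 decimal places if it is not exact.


FCFS order (as given): [5, 14, 10]
Waiting times:
  Job 1: wait = 0
  Job 2: wait = 5
  Job 3: wait = 19
Sum of waiting times = 24
Average waiting time = 24/3 = 8.0

8.0


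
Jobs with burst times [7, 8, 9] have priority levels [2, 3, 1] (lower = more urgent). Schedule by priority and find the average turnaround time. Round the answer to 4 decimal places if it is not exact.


Sort by priority (ascending = highest first):
Order: [(1, 9), (2, 7), (3, 8)]
Completion times:
  Priority 1, burst=9, C=9
  Priority 2, burst=7, C=16
  Priority 3, burst=8, C=24
Average turnaround = 49/3 = 16.3333

16.3333


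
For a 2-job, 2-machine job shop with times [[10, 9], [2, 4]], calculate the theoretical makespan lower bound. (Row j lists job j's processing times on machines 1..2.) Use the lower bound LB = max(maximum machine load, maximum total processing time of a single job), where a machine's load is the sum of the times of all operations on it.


Machine loads:
  Machine 1: 10 + 2 = 12
  Machine 2: 9 + 4 = 13
Max machine load = 13
Job totals:
  Job 1: 19
  Job 2: 6
Max job total = 19
Lower bound = max(13, 19) = 19

19


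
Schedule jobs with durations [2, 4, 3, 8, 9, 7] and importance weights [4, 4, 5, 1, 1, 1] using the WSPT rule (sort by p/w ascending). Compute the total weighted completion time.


Compute p/w ratios and sort ascending (WSPT): [(2, 4), (3, 5), (4, 4), (7, 1), (8, 1), (9, 1)]
Compute weighted completion times:
  Job (p=2,w=4): C=2, w*C=4*2=8
  Job (p=3,w=5): C=5, w*C=5*5=25
  Job (p=4,w=4): C=9, w*C=4*9=36
  Job (p=7,w=1): C=16, w*C=1*16=16
  Job (p=8,w=1): C=24, w*C=1*24=24
  Job (p=9,w=1): C=33, w*C=1*33=33
Total weighted completion time = 142

142


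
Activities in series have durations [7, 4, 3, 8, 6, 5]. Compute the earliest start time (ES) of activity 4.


Activity 4 starts after activities 1 through 3 complete.
Predecessor durations: [7, 4, 3]
ES = 7 + 4 + 3 = 14

14


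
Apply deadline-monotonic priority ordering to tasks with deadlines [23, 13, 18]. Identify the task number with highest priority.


Sort tasks by relative deadline (ascending):
  Task 2: deadline = 13
  Task 3: deadline = 18
  Task 1: deadline = 23
Priority order (highest first): [2, 3, 1]
Highest priority task = 2

2


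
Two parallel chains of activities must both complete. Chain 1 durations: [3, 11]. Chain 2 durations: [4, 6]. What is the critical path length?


Path A total = 3 + 11 = 14
Path B total = 4 + 6 = 10
Critical path = longest path = max(14, 10) = 14

14


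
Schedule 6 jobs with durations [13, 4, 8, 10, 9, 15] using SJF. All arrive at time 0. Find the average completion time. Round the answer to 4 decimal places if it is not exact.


SJF order (ascending): [4, 8, 9, 10, 13, 15]
Completion times:
  Job 1: burst=4, C=4
  Job 2: burst=8, C=12
  Job 3: burst=9, C=21
  Job 4: burst=10, C=31
  Job 5: burst=13, C=44
  Job 6: burst=15, C=59
Average completion = 171/6 = 28.5

28.5


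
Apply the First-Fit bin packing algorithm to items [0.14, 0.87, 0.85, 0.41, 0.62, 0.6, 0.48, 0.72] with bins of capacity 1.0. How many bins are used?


Place items sequentially using First-Fit:
  Item 0.14 -> new Bin 1
  Item 0.87 -> new Bin 2
  Item 0.85 -> Bin 1 (now 0.99)
  Item 0.41 -> new Bin 3
  Item 0.62 -> new Bin 4
  Item 0.6 -> new Bin 5
  Item 0.48 -> Bin 3 (now 0.89)
  Item 0.72 -> new Bin 6
Total bins used = 6

6


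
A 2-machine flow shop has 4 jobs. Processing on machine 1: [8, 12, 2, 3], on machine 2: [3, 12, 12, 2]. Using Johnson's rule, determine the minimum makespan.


Apply Johnson's rule:
  Group 1 (a <= b): [(3, 2, 12), (2, 12, 12)]
  Group 2 (a > b): [(1, 8, 3), (4, 3, 2)]
Optimal job order: [3, 2, 1, 4]
Schedule:
  Job 3: M1 done at 2, M2 done at 14
  Job 2: M1 done at 14, M2 done at 26
  Job 1: M1 done at 22, M2 done at 29
  Job 4: M1 done at 25, M2 done at 31
Makespan = 31

31


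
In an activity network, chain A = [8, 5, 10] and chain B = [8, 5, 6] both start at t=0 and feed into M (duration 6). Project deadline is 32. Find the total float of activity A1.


Forward pass: ES(A1) = sum of predecessors on chain A = 0
EF = ES + duration = 0 + 8 = 8
Backward pass: LF(M) = deadline = 32; LS(M) = 32 - 6 = 26
LF(A1) = LS(M) - sum(successors on chain A) = 26 - 15 = 11
LS = LF - duration = 11 - 8 = 3
Total float = LS - ES = 3 - 0 = 3

3


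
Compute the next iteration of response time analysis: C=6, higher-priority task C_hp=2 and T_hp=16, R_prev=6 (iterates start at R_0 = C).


R_next = C + ceil(R_prev / T_hp) * C_hp
ceil(6 / 16) = ceil(0.375) = 1
Interference = 1 * 2 = 2
R_next = 6 + 2 = 8

8


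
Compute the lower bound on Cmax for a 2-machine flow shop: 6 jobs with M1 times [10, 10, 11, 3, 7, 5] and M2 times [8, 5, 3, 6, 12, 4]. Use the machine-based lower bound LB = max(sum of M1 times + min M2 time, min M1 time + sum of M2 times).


LB1 = sum(M1 times) + min(M2 times) = 46 + 3 = 49
LB2 = min(M1 times) + sum(M2 times) = 3 + 38 = 41
Lower bound = max(LB1, LB2) = max(49, 41) = 49

49


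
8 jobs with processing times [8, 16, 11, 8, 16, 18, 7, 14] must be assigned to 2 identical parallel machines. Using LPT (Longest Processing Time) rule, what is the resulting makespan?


Sort jobs in decreasing order (LPT): [18, 16, 16, 14, 11, 8, 8, 7]
Assign each job to the least loaded machine:
  Machine 1: jobs [18, 14, 11, 7], load = 50
  Machine 2: jobs [16, 16, 8, 8], load = 48
Makespan = max load = 50

50


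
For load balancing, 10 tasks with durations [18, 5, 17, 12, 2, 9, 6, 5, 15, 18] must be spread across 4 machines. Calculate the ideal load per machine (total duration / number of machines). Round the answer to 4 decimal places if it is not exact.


Total processing time = 18 + 5 + 17 + 12 + 2 + 9 + 6 + 5 + 15 + 18 = 107
Number of machines = 4
Ideal balanced load = 107 / 4 = 26.75

26.75


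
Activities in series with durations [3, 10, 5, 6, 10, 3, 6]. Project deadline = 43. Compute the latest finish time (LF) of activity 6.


LF(activity 6) = deadline - sum of successor durations
Successors: activities 7 through 7 with durations [6]
Sum of successor durations = 6
LF = 43 - 6 = 37

37


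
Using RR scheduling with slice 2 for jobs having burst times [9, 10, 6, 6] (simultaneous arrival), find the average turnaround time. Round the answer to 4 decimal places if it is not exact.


Time quantum = 2
Execution trace:
  J1 runs 2 units, time = 2
  J2 runs 2 units, time = 4
  J3 runs 2 units, time = 6
  J4 runs 2 units, time = 8
  J1 runs 2 units, time = 10
  J2 runs 2 units, time = 12
  J3 runs 2 units, time = 14
  J4 runs 2 units, time = 16
  J1 runs 2 units, time = 18
  J2 runs 2 units, time = 20
  J3 runs 2 units, time = 22
  J4 runs 2 units, time = 24
  J1 runs 2 units, time = 26
  J2 runs 2 units, time = 28
  J1 runs 1 units, time = 29
  J2 runs 2 units, time = 31
Finish times: [29, 31, 22, 24]
Average turnaround = 106/4 = 26.5

26.5


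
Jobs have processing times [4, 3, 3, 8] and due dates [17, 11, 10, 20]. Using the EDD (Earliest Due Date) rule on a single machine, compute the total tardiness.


Sort by due date (EDD order): [(3, 10), (3, 11), (4, 17), (8, 20)]
Compute completion times and tardiness:
  Job 1: p=3, d=10, C=3, tardiness=max(0,3-10)=0
  Job 2: p=3, d=11, C=6, tardiness=max(0,6-11)=0
  Job 3: p=4, d=17, C=10, tardiness=max(0,10-17)=0
  Job 4: p=8, d=20, C=18, tardiness=max(0,18-20)=0
Total tardiness = 0

0


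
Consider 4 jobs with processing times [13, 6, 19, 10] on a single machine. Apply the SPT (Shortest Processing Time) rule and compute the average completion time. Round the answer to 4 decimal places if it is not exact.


Sort jobs by processing time (SPT order): [6, 10, 13, 19]
Compute completion times sequentially:
  Job 1: processing = 6, completes at 6
  Job 2: processing = 10, completes at 16
  Job 3: processing = 13, completes at 29
  Job 4: processing = 19, completes at 48
Sum of completion times = 99
Average completion time = 99/4 = 24.75

24.75


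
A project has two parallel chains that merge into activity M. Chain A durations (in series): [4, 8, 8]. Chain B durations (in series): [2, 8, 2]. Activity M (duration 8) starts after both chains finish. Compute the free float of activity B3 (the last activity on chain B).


ES(B3) = sum of predecessors on chain B = 10
EF(B3) = ES + duration = 10 + 2 = 12
Successor of B3 is M. ES(M) = max(sum(A), sum(B)) = max(20, 12) = 20
Free float = ES(successor) - EF(current) = 20 - 12 = 8

8


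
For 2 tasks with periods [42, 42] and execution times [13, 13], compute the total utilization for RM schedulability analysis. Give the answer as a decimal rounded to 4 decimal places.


Compute individual utilizations (exact fractions):
  Task 1: C/T = 13/42 (approx. 0.3095)
  Task 2: C/T = 13/42 (approx. 0.3095)
Total utilization U = 13/42 + 13/42 = 13/21
Rounded to 4 decimal places: U = 0.6190
RM (Liu & Layland) bound for 2 tasks = 0.828427; compare with U = 13/21 (approx. 0.619048)
U <= bound, so schedulable by RM sufficient condition.

0.6190


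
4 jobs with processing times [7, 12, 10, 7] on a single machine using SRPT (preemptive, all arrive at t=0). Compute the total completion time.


Since all jobs arrive at t=0, SRPT equals SPT ordering.
SPT order: [7, 7, 10, 12]
Completion times:
  Job 1: p=7, C=7
  Job 2: p=7, C=14
  Job 3: p=10, C=24
  Job 4: p=12, C=36
Total completion time = 7 + 14 + 24 + 36 = 81

81


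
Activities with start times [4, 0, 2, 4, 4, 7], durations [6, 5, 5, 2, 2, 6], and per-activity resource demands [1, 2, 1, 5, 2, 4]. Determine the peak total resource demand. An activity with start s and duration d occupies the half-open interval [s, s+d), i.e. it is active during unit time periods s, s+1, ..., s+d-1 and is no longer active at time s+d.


Each activity i is active on [start_i, start_i + duration_i).
Compute total resource usage per time slot:
  t=0: active resources = [2], total = 2
  t=1: active resources = [2], total = 2
  t=2: active resources = [2, 1], total = 3
  t=3: active resources = [2, 1], total = 3
  t=4: active resources = [1, 2, 1, 5, 2], total = 11
  t=5: active resources = [1, 1, 5, 2], total = 9
  t=6: active resources = [1, 1], total = 2
  t=7: active resources = [1, 4], total = 5
  t=8: active resources = [1, 4], total = 5
  t=9: active resources = [1, 4], total = 5
  t=10: active resources = [4], total = 4
  t=11: active resources = [4], total = 4
  t=12: active resources = [4], total = 4
Peak resource demand = 11

11


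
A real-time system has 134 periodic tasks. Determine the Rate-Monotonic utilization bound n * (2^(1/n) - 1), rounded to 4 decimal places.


Compute 2^(1/134) = 1.0051861419
Subtract 1: 1.0051861419 - 1 = 0.0051861419
Multiply by n: 134 * 0.0051861419 = 0.6949430146
Round to 4 dp: 0.6949

0.6949


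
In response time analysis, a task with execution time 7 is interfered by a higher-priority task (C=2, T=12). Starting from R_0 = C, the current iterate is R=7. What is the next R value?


R_next = C + ceil(R_prev / T_hp) * C_hp
ceil(7 / 12) = ceil(0.5833) = 1
Interference = 1 * 2 = 2
R_next = 7 + 2 = 9

9


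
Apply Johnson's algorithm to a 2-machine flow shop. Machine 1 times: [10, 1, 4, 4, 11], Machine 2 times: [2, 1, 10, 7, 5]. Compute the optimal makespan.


Apply Johnson's rule:
  Group 1 (a <= b): [(2, 1, 1), (3, 4, 10), (4, 4, 7)]
  Group 2 (a > b): [(5, 11, 5), (1, 10, 2)]
Optimal job order: [2, 3, 4, 5, 1]
Schedule:
  Job 2: M1 done at 1, M2 done at 2
  Job 3: M1 done at 5, M2 done at 15
  Job 4: M1 done at 9, M2 done at 22
  Job 5: M1 done at 20, M2 done at 27
  Job 1: M1 done at 30, M2 done at 32
Makespan = 32

32


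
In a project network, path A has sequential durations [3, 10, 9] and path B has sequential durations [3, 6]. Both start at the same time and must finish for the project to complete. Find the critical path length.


Path A total = 3 + 10 + 9 = 22
Path B total = 3 + 6 = 9
Critical path = longest path = max(22, 9) = 22

22


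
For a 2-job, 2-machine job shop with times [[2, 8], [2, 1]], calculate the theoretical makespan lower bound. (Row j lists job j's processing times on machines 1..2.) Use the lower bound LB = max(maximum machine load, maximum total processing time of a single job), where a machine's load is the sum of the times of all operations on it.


Machine loads:
  Machine 1: 2 + 2 = 4
  Machine 2: 8 + 1 = 9
Max machine load = 9
Job totals:
  Job 1: 10
  Job 2: 3
Max job total = 10
Lower bound = max(9, 10) = 10

10


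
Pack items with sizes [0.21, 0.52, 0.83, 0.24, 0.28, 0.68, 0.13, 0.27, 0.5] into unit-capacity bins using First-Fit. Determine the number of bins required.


Place items sequentially using First-Fit:
  Item 0.21 -> new Bin 1
  Item 0.52 -> Bin 1 (now 0.73)
  Item 0.83 -> new Bin 2
  Item 0.24 -> Bin 1 (now 0.97)
  Item 0.28 -> new Bin 3
  Item 0.68 -> Bin 3 (now 0.96)
  Item 0.13 -> Bin 2 (now 0.96)
  Item 0.27 -> new Bin 4
  Item 0.5 -> Bin 4 (now 0.77)
Total bins used = 4

4


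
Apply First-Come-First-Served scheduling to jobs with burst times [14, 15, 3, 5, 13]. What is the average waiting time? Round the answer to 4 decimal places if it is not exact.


FCFS order (as given): [14, 15, 3, 5, 13]
Waiting times:
  Job 1: wait = 0
  Job 2: wait = 14
  Job 3: wait = 29
  Job 4: wait = 32
  Job 5: wait = 37
Sum of waiting times = 112
Average waiting time = 112/5 = 22.4

22.4


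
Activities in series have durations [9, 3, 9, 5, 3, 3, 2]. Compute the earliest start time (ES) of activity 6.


Activity 6 starts after activities 1 through 5 complete.
Predecessor durations: [9, 3, 9, 5, 3]
ES = 9 + 3 + 9 + 5 + 3 = 29

29


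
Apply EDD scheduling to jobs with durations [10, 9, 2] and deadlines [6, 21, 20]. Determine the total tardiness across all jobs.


Sort by due date (EDD order): [(10, 6), (2, 20), (9, 21)]
Compute completion times and tardiness:
  Job 1: p=10, d=6, C=10, tardiness=max(0,10-6)=4
  Job 2: p=2, d=20, C=12, tardiness=max(0,12-20)=0
  Job 3: p=9, d=21, C=21, tardiness=max(0,21-21)=0
Total tardiness = 4

4


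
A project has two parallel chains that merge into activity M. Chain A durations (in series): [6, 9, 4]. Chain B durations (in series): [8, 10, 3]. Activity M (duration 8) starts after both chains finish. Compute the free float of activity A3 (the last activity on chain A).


ES(A3) = sum of predecessors on chain A = 15
EF(A3) = ES + duration = 15 + 4 = 19
Successor of A3 is M. ES(M) = max(sum(A), sum(B)) = max(19, 21) = 21
Free float = ES(successor) - EF(current) = 21 - 19 = 2

2


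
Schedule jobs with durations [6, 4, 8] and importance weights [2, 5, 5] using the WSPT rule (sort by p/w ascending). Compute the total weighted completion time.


Compute p/w ratios and sort ascending (WSPT): [(4, 5), (8, 5), (6, 2)]
Compute weighted completion times:
  Job (p=4,w=5): C=4, w*C=5*4=20
  Job (p=8,w=5): C=12, w*C=5*12=60
  Job (p=6,w=2): C=18, w*C=2*18=36
Total weighted completion time = 116

116


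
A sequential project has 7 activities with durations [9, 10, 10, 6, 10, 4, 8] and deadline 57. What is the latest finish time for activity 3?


LF(activity 3) = deadline - sum of successor durations
Successors: activities 4 through 7 with durations [6, 10, 4, 8]
Sum of successor durations = 28
LF = 57 - 28 = 29

29


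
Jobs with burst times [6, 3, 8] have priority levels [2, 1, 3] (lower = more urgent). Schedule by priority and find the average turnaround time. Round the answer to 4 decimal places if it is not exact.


Sort by priority (ascending = highest first):
Order: [(1, 3), (2, 6), (3, 8)]
Completion times:
  Priority 1, burst=3, C=3
  Priority 2, burst=6, C=9
  Priority 3, burst=8, C=17
Average turnaround = 29/3 = 9.6667

9.6667


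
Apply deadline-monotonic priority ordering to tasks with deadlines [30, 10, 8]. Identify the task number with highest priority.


Sort tasks by relative deadline (ascending):
  Task 3: deadline = 8
  Task 2: deadline = 10
  Task 1: deadline = 30
Priority order (highest first): [3, 2, 1]
Highest priority task = 3

3


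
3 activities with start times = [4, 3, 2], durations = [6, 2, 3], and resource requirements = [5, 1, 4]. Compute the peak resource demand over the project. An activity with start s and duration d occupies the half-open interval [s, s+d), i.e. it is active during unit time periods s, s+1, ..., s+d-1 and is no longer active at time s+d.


Each activity i is active on [start_i, start_i + duration_i).
Compute total resource usage per time slot:
  t=0: active resources = [], total = 0
  t=1: active resources = [], total = 0
  t=2: active resources = [4], total = 4
  t=3: active resources = [1, 4], total = 5
  t=4: active resources = [5, 1, 4], total = 10
  t=5: active resources = [5], total = 5
  t=6: active resources = [5], total = 5
  t=7: active resources = [5], total = 5
  t=8: active resources = [5], total = 5
  t=9: active resources = [5], total = 5
Peak resource demand = 10

10


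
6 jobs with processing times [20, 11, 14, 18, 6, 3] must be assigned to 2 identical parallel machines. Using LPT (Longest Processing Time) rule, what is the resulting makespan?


Sort jobs in decreasing order (LPT): [20, 18, 14, 11, 6, 3]
Assign each job to the least loaded machine:
  Machine 1: jobs [20, 11, 6], load = 37
  Machine 2: jobs [18, 14, 3], load = 35
Makespan = max load = 37

37


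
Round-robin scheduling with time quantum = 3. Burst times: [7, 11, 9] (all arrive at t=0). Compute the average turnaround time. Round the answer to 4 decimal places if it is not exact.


Time quantum = 3
Execution trace:
  J1 runs 3 units, time = 3
  J2 runs 3 units, time = 6
  J3 runs 3 units, time = 9
  J1 runs 3 units, time = 12
  J2 runs 3 units, time = 15
  J3 runs 3 units, time = 18
  J1 runs 1 units, time = 19
  J2 runs 3 units, time = 22
  J3 runs 3 units, time = 25
  J2 runs 2 units, time = 27
Finish times: [19, 27, 25]
Average turnaround = 71/3 = 23.6667

23.6667


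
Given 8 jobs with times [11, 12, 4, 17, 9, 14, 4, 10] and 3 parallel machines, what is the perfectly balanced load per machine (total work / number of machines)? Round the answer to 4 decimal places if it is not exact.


Total processing time = 11 + 12 + 4 + 17 + 9 + 14 + 4 + 10 = 81
Number of machines = 3
Ideal balanced load = 81 / 3 = 27.0

27.0


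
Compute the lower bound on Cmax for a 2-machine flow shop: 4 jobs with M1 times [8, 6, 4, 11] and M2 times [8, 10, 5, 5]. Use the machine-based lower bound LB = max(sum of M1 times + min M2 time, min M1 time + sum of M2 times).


LB1 = sum(M1 times) + min(M2 times) = 29 + 5 = 34
LB2 = min(M1 times) + sum(M2 times) = 4 + 28 = 32
Lower bound = max(LB1, LB2) = max(34, 32) = 34

34


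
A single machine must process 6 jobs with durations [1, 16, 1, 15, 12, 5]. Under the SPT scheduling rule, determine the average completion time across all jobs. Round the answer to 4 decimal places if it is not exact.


Sort jobs by processing time (SPT order): [1, 1, 5, 12, 15, 16]
Compute completion times sequentially:
  Job 1: processing = 1, completes at 1
  Job 2: processing = 1, completes at 2
  Job 3: processing = 5, completes at 7
  Job 4: processing = 12, completes at 19
  Job 5: processing = 15, completes at 34
  Job 6: processing = 16, completes at 50
Sum of completion times = 113
Average completion time = 113/6 = 18.8333

18.8333


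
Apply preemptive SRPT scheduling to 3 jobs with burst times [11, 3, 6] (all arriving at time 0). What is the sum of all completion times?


Since all jobs arrive at t=0, SRPT equals SPT ordering.
SPT order: [3, 6, 11]
Completion times:
  Job 1: p=3, C=3
  Job 2: p=6, C=9
  Job 3: p=11, C=20
Total completion time = 3 + 9 + 20 = 32

32


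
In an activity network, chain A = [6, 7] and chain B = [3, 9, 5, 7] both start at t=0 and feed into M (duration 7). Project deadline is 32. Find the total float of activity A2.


Forward pass: ES(A2) = sum of predecessors on chain A = 6
EF = ES + duration = 6 + 7 = 13
Backward pass: LF(M) = deadline = 32; LS(M) = 32 - 7 = 25
LF(A2) = LS(M) - sum(successors on chain A) = 25 - 0 = 25
LS = LF - duration = 25 - 7 = 18
Total float = LS - ES = 18 - 6 = 12

12


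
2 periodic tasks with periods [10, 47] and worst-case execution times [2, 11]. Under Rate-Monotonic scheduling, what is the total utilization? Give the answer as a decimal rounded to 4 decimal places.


Compute individual utilizations (exact fractions):
  Task 1: C/T = 2/10 = 1/5 (approx. 0.2)
  Task 2: C/T = 11/47 (approx. 0.234)
Total utilization U = 1/5 + 11/47 = 102/235
Rounded to 4 decimal places: U = 0.4340
RM (Liu & Layland) bound for 2 tasks = 0.828427; compare with U = 102/235 (approx. 0.434043)
U <= bound, so schedulable by RM sufficient condition.

0.4340


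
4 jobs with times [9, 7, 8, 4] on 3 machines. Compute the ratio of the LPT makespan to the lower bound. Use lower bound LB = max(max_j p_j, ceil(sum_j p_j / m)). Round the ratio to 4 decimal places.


LPT order: [9, 8, 7, 4]
Machine loads after assignment: [9, 8, 11]
LPT makespan = 11
Lower bound = max(max_job, ceil(total/3)) = max(9, 10) = 10
Ratio = 11 / 10 = 1.1

1.1


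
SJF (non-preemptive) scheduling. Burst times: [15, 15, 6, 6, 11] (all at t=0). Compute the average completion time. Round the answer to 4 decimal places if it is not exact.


SJF order (ascending): [6, 6, 11, 15, 15]
Completion times:
  Job 1: burst=6, C=6
  Job 2: burst=6, C=12
  Job 3: burst=11, C=23
  Job 4: burst=15, C=38
  Job 5: burst=15, C=53
Average completion = 132/5 = 26.4

26.4


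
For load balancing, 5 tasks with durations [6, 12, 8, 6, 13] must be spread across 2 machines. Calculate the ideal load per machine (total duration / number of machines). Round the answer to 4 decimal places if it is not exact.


Total processing time = 6 + 12 + 8 + 6 + 13 = 45
Number of machines = 2
Ideal balanced load = 45 / 2 = 22.5

22.5


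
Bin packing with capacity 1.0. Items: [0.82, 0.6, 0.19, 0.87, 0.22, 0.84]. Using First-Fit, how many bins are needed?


Place items sequentially using First-Fit:
  Item 0.82 -> new Bin 1
  Item 0.6 -> new Bin 2
  Item 0.19 -> Bin 2 (now 0.79)
  Item 0.87 -> new Bin 3
  Item 0.22 -> new Bin 4
  Item 0.84 -> new Bin 5
Total bins used = 5

5


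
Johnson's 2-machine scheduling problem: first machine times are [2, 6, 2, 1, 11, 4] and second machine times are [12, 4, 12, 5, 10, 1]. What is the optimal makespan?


Apply Johnson's rule:
  Group 1 (a <= b): [(4, 1, 5), (1, 2, 12), (3, 2, 12)]
  Group 2 (a > b): [(5, 11, 10), (2, 6, 4), (6, 4, 1)]
Optimal job order: [4, 1, 3, 5, 2, 6]
Schedule:
  Job 4: M1 done at 1, M2 done at 6
  Job 1: M1 done at 3, M2 done at 18
  Job 3: M1 done at 5, M2 done at 30
  Job 5: M1 done at 16, M2 done at 40
  Job 2: M1 done at 22, M2 done at 44
  Job 6: M1 done at 26, M2 done at 45
Makespan = 45

45


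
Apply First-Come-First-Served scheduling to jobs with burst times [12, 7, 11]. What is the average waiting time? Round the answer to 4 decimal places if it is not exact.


FCFS order (as given): [12, 7, 11]
Waiting times:
  Job 1: wait = 0
  Job 2: wait = 12
  Job 3: wait = 19
Sum of waiting times = 31
Average waiting time = 31/3 = 10.3333

10.3333


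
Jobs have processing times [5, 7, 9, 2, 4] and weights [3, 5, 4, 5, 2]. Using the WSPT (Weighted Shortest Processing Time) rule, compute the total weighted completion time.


Compute p/w ratios and sort ascending (WSPT): [(2, 5), (7, 5), (5, 3), (4, 2), (9, 4)]
Compute weighted completion times:
  Job (p=2,w=5): C=2, w*C=5*2=10
  Job (p=7,w=5): C=9, w*C=5*9=45
  Job (p=5,w=3): C=14, w*C=3*14=42
  Job (p=4,w=2): C=18, w*C=2*18=36
  Job (p=9,w=4): C=27, w*C=4*27=108
Total weighted completion time = 241

241


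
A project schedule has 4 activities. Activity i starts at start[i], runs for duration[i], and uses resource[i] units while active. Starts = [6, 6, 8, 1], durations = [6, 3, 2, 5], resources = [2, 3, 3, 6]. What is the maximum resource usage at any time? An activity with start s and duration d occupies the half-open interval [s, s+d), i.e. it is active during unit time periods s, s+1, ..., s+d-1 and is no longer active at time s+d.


Each activity i is active on [start_i, start_i + duration_i).
Compute total resource usage per time slot:
  t=0: active resources = [], total = 0
  t=1: active resources = [6], total = 6
  t=2: active resources = [6], total = 6
  t=3: active resources = [6], total = 6
  t=4: active resources = [6], total = 6
  t=5: active resources = [6], total = 6
  t=6: active resources = [2, 3], total = 5
  t=7: active resources = [2, 3], total = 5
  t=8: active resources = [2, 3, 3], total = 8
  t=9: active resources = [2, 3], total = 5
  t=10: active resources = [2], total = 2
  t=11: active resources = [2], total = 2
Peak resource demand = 8

8


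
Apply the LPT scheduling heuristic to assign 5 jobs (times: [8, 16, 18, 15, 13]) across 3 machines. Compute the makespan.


Sort jobs in decreasing order (LPT): [18, 16, 15, 13, 8]
Assign each job to the least loaded machine:
  Machine 1: jobs [18], load = 18
  Machine 2: jobs [16, 8], load = 24
  Machine 3: jobs [15, 13], load = 28
Makespan = max load = 28

28


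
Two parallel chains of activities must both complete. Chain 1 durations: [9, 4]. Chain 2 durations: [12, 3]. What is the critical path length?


Path A total = 9 + 4 = 13
Path B total = 12 + 3 = 15
Critical path = longest path = max(13, 15) = 15

15


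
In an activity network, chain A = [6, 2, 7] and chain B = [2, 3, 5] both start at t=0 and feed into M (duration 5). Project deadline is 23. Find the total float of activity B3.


Forward pass: ES(B3) = sum of predecessors on chain B = 5
EF = ES + duration = 5 + 5 = 10
Backward pass: LF(M) = deadline = 23; LS(M) = 23 - 5 = 18
LF(B3) = LS(M) - sum(successors on chain B) = 18 - 0 = 18
LS = LF - duration = 18 - 5 = 13
Total float = LS - ES = 13 - 5 = 8

8


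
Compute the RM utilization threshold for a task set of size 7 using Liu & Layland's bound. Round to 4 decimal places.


Compute 2^(1/7) = 1.1040895137
Subtract 1: 1.1040895137 - 1 = 0.1040895137
Multiply by n: 7 * 0.1040895137 = 0.7286265959
Round to 4 dp: 0.7286

0.7286


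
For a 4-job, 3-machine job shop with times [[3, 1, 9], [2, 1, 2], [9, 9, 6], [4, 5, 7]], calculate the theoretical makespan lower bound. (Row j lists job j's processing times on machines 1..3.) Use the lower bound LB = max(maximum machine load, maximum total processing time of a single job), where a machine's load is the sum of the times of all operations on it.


Machine loads:
  Machine 1: 3 + 2 + 9 + 4 = 18
  Machine 2: 1 + 1 + 9 + 5 = 16
  Machine 3: 9 + 2 + 6 + 7 = 24
Max machine load = 24
Job totals:
  Job 1: 13
  Job 2: 5
  Job 3: 24
  Job 4: 16
Max job total = 24
Lower bound = max(24, 24) = 24

24


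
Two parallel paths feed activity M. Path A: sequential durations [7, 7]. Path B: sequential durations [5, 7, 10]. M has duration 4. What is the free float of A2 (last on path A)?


ES(A2) = sum of predecessors on chain A = 7
EF(A2) = ES + duration = 7 + 7 = 14
Successor of A2 is M. ES(M) = max(sum(A), sum(B)) = max(14, 22) = 22
Free float = ES(successor) - EF(current) = 22 - 14 = 8

8


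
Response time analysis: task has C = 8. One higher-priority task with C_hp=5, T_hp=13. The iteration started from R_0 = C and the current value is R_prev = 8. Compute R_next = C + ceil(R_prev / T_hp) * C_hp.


R_next = C + ceil(R_prev / T_hp) * C_hp
ceil(8 / 13) = ceil(0.6154) = 1
Interference = 1 * 5 = 5
R_next = 8 + 5 = 13

13


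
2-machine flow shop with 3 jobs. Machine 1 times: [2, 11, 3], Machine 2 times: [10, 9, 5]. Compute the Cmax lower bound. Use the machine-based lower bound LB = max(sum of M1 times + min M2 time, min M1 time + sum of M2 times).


LB1 = sum(M1 times) + min(M2 times) = 16 + 5 = 21
LB2 = min(M1 times) + sum(M2 times) = 2 + 24 = 26
Lower bound = max(LB1, LB2) = max(21, 26) = 26

26


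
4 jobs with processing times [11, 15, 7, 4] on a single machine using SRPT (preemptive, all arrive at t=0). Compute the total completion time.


Since all jobs arrive at t=0, SRPT equals SPT ordering.
SPT order: [4, 7, 11, 15]
Completion times:
  Job 1: p=4, C=4
  Job 2: p=7, C=11
  Job 3: p=11, C=22
  Job 4: p=15, C=37
Total completion time = 4 + 11 + 22 + 37 = 74

74


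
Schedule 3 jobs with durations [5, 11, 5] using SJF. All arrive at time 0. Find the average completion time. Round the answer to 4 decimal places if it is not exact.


SJF order (ascending): [5, 5, 11]
Completion times:
  Job 1: burst=5, C=5
  Job 2: burst=5, C=10
  Job 3: burst=11, C=21
Average completion = 36/3 = 12.0

12.0


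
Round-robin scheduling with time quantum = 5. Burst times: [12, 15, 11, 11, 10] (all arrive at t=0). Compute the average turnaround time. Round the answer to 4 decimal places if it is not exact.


Time quantum = 5
Execution trace:
  J1 runs 5 units, time = 5
  J2 runs 5 units, time = 10
  J3 runs 5 units, time = 15
  J4 runs 5 units, time = 20
  J5 runs 5 units, time = 25
  J1 runs 5 units, time = 30
  J2 runs 5 units, time = 35
  J3 runs 5 units, time = 40
  J4 runs 5 units, time = 45
  J5 runs 5 units, time = 50
  J1 runs 2 units, time = 52
  J2 runs 5 units, time = 57
  J3 runs 1 units, time = 58
  J4 runs 1 units, time = 59
Finish times: [52, 57, 58, 59, 50]
Average turnaround = 276/5 = 55.2

55.2


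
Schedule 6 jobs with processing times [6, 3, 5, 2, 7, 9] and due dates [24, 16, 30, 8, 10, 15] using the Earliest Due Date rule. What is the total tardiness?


Sort by due date (EDD order): [(2, 8), (7, 10), (9, 15), (3, 16), (6, 24), (5, 30)]
Compute completion times and tardiness:
  Job 1: p=2, d=8, C=2, tardiness=max(0,2-8)=0
  Job 2: p=7, d=10, C=9, tardiness=max(0,9-10)=0
  Job 3: p=9, d=15, C=18, tardiness=max(0,18-15)=3
  Job 4: p=3, d=16, C=21, tardiness=max(0,21-16)=5
  Job 5: p=6, d=24, C=27, tardiness=max(0,27-24)=3
  Job 6: p=5, d=30, C=32, tardiness=max(0,32-30)=2
Total tardiness = 13

13


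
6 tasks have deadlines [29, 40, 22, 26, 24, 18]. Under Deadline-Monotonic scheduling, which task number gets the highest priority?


Sort tasks by relative deadline (ascending):
  Task 6: deadline = 18
  Task 3: deadline = 22
  Task 5: deadline = 24
  Task 4: deadline = 26
  Task 1: deadline = 29
  Task 2: deadline = 40
Priority order (highest first): [6, 3, 5, 4, 1, 2]
Highest priority task = 6

6


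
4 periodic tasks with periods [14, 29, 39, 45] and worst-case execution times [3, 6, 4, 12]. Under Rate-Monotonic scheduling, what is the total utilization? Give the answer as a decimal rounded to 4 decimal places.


Compute individual utilizations (exact fractions):
  Task 1: C/T = 3/14 (approx. 0.2143)
  Task 2: C/T = 6/29 (approx. 0.2069)
  Task 3: C/T = 4/39 (approx. 0.1026)
  Task 4: C/T = 12/45 = 4/15 (approx. 0.2667)
Total utilization U = 3/14 + 6/29 + 4/39 + 4/15 = 20859/26390
Rounded to 4 decimal places: U = 0.7904
RM (Liu & Layland) bound for 4 tasks = 0.756828; compare with U = 20859/26390 (approx. 0.790413)
bound < U <= 1, so the RM sufficient condition is not met (inconclusive; an exact test such as response-time analysis is needed).

0.7904


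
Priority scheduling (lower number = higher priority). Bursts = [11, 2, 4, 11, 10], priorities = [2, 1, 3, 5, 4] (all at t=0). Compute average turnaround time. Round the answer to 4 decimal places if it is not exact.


Sort by priority (ascending = highest first):
Order: [(1, 2), (2, 11), (3, 4), (4, 10), (5, 11)]
Completion times:
  Priority 1, burst=2, C=2
  Priority 2, burst=11, C=13
  Priority 3, burst=4, C=17
  Priority 4, burst=10, C=27
  Priority 5, burst=11, C=38
Average turnaround = 97/5 = 19.4

19.4


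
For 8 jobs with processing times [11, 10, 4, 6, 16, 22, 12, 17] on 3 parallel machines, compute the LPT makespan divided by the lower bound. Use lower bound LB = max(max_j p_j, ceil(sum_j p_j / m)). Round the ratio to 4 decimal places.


LPT order: [22, 17, 16, 12, 11, 10, 6, 4]
Machine loads after assignment: [32, 34, 32]
LPT makespan = 34
Lower bound = max(max_job, ceil(total/3)) = max(22, 33) = 33
Ratio = 34 / 33 = 1.0303

1.0303


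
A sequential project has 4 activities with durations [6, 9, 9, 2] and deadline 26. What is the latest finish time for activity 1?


LF(activity 1) = deadline - sum of successor durations
Successors: activities 2 through 4 with durations [9, 9, 2]
Sum of successor durations = 20
LF = 26 - 20 = 6

6


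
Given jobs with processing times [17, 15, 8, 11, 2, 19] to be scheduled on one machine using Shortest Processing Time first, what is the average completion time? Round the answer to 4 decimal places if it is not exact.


Sort jobs by processing time (SPT order): [2, 8, 11, 15, 17, 19]
Compute completion times sequentially:
  Job 1: processing = 2, completes at 2
  Job 2: processing = 8, completes at 10
  Job 3: processing = 11, completes at 21
  Job 4: processing = 15, completes at 36
  Job 5: processing = 17, completes at 53
  Job 6: processing = 19, completes at 72
Sum of completion times = 194
Average completion time = 194/6 = 32.3333

32.3333


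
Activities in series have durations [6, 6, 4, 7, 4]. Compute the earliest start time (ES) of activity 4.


Activity 4 starts after activities 1 through 3 complete.
Predecessor durations: [6, 6, 4]
ES = 6 + 6 + 4 = 16

16
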